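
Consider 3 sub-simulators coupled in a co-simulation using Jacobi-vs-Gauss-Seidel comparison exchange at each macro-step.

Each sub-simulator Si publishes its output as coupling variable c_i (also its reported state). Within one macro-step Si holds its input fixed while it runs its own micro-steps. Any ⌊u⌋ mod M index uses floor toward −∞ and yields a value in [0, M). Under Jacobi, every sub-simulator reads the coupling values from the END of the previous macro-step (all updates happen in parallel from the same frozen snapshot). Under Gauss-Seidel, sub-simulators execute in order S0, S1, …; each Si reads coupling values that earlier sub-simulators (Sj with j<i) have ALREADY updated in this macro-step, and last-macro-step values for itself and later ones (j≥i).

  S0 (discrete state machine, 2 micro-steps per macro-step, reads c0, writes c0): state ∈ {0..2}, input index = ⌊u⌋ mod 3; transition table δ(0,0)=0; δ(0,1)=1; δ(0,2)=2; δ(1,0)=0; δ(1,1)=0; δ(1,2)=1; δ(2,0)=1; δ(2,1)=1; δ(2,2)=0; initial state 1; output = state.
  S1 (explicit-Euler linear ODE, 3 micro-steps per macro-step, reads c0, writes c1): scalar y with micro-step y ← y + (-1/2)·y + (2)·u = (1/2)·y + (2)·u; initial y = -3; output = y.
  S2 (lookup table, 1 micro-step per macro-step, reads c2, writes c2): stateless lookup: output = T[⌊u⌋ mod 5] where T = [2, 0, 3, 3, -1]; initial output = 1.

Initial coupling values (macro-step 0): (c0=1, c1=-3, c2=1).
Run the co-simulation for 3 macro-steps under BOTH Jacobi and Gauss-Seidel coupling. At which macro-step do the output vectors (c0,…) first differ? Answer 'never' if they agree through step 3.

first divergence at macro-step: never

[Jacobi] macro 1: S0 reads c0=1 → after 2×micro: 1; S1 reads c0=1 → after 3×micro: 25/8; S2 reads c2=1 → after 1×micro: 0 ⇒ (c0=1, c1=25/8, c2=0)
[Jacobi] macro 2: S0 reads c0=1 → after 2×micro: 1; S1 reads c0=1 → after 3×micro: 249/64; S2 reads c2=0 → after 1×micro: 2 ⇒ (c0=1, c1=249/64, c2=2)
[Jacobi] macro 3: S0 reads c0=1 → after 2×micro: 1; S1 reads c0=1 → after 3×micro: 2041/512; S2 reads c2=2 → after 1×micro: 3 ⇒ (c0=1, c1=2041/512, c2=3)
[Gauss-Seidel] macro 1: S0 reads c0=1 → after 2×micro: 1; S1 reads c0=1 → after 3×micro: 25/8; S2 reads c2=1 → after 1×micro: 0 ⇒ (c0=1, c1=25/8, c2=0)
[Gauss-Seidel] macro 2: S0 reads c0=1 → after 2×micro: 1; S1 reads c0=1 → after 3×micro: 249/64; S2 reads c2=0 → after 1×micro: 2 ⇒ (c0=1, c1=249/64, c2=2)
[Gauss-Seidel] macro 3: S0 reads c0=1 → after 2×micro: 1; S1 reads c0=1 → after 3×micro: 2041/512; S2 reads c2=2 → after 1×micro: 3 ⇒ (c0=1, c1=2041/512, c2=3)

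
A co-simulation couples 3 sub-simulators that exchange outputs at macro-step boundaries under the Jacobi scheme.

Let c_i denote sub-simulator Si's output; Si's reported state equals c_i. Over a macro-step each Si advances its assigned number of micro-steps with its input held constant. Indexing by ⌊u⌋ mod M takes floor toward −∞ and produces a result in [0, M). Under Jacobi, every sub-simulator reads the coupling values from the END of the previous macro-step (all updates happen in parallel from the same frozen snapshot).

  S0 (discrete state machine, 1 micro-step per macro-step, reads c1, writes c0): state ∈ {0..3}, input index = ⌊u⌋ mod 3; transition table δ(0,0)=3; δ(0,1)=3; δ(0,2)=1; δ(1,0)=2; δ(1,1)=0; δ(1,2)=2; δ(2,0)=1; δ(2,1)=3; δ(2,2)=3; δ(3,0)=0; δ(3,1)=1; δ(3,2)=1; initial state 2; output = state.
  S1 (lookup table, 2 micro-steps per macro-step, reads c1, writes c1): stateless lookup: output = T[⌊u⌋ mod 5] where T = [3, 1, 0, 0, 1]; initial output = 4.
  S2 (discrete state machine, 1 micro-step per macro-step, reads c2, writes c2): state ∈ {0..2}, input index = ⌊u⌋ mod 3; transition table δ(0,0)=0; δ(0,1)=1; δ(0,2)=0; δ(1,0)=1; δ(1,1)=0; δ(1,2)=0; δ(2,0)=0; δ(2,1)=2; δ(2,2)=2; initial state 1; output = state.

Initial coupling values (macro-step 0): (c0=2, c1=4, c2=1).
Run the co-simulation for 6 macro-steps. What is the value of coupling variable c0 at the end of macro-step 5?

c0 at macro-step 5 = 1

macro 1: S0 reads c1=4 → after 1×micro: 3; S1 reads c1=4 → after 2×micro: 1; S2 reads c2=1 → after 1×micro: 0 ⇒ (c0=3, c1=1, c2=0)
macro 2: S0 reads c1=1 → after 1×micro: 1; S1 reads c1=1 → after 2×micro: 1; S2 reads c2=0 → after 1×micro: 0 ⇒ (c0=1, c1=1, c2=0)
macro 3: S0 reads c1=1 → after 1×micro: 0; S1 reads c1=1 → after 2×micro: 1; S2 reads c2=0 → after 1×micro: 0 ⇒ (c0=0, c1=1, c2=0)
macro 4: S0 reads c1=1 → after 1×micro: 3; S1 reads c1=1 → after 2×micro: 1; S2 reads c2=0 → after 1×micro: 0 ⇒ (c0=3, c1=1, c2=0)
macro 5: S0 reads c1=1 → after 1×micro: 1; S1 reads c1=1 → after 2×micro: 1; S2 reads c2=0 → after 1×micro: 0 ⇒ (c0=1, c1=1, c2=0)
macro 6: S0 reads c1=1 → after 1×micro: 0; S1 reads c1=1 → after 2×micro: 1; S2 reads c2=0 → after 1×micro: 0 ⇒ (c0=0, c1=1, c2=0)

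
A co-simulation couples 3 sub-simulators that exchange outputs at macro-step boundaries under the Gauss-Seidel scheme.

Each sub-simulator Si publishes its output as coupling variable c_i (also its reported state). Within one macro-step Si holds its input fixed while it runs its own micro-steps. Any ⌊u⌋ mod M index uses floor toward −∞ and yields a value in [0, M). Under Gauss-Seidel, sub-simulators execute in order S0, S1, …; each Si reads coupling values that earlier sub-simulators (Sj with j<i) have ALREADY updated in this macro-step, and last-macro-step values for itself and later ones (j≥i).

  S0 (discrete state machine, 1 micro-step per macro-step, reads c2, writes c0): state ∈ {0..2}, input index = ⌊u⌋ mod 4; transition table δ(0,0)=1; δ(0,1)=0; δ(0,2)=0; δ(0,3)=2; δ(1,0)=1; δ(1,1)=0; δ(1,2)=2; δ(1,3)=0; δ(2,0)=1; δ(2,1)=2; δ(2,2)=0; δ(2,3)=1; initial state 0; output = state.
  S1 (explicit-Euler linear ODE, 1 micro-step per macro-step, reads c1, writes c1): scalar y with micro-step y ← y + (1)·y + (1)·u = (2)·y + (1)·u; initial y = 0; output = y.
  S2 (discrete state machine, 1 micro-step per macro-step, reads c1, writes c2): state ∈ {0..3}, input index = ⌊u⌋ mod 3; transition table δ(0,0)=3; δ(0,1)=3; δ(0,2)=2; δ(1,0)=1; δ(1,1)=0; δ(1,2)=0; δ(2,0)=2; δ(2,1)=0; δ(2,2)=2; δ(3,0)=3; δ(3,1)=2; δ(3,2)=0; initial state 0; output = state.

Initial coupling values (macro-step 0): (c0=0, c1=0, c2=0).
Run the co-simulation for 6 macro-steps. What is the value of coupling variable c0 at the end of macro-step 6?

c0 at macro-step 6 = 2

macro 1: S0 reads c2=0 → after 1×micro: 1; S1 reads c1=0 → after 1×micro: 0; S2 reads c1=0 → after 1×micro: 3 ⇒ (c0=1, c1=0, c2=3)
macro 2: S0 reads c2=3 → after 1×micro: 0; S1 reads c1=0 → after 1×micro: 0; S2 reads c1=0 → after 1×micro: 3 ⇒ (c0=0, c1=0, c2=3)
macro 3: S0 reads c2=3 → after 1×micro: 2; S1 reads c1=0 → after 1×micro: 0; S2 reads c1=0 → after 1×micro: 3 ⇒ (c0=2, c1=0, c2=3)
macro 4: S0 reads c2=3 → after 1×micro: 1; S1 reads c1=0 → after 1×micro: 0; S2 reads c1=0 → after 1×micro: 3 ⇒ (c0=1, c1=0, c2=3)
macro 5: S0 reads c2=3 → after 1×micro: 0; S1 reads c1=0 → after 1×micro: 0; S2 reads c1=0 → after 1×micro: 3 ⇒ (c0=0, c1=0, c2=3)
macro 6: S0 reads c2=3 → after 1×micro: 2; S1 reads c1=0 → after 1×micro: 0; S2 reads c1=0 → after 1×micro: 3 ⇒ (c0=2, c1=0, c2=3)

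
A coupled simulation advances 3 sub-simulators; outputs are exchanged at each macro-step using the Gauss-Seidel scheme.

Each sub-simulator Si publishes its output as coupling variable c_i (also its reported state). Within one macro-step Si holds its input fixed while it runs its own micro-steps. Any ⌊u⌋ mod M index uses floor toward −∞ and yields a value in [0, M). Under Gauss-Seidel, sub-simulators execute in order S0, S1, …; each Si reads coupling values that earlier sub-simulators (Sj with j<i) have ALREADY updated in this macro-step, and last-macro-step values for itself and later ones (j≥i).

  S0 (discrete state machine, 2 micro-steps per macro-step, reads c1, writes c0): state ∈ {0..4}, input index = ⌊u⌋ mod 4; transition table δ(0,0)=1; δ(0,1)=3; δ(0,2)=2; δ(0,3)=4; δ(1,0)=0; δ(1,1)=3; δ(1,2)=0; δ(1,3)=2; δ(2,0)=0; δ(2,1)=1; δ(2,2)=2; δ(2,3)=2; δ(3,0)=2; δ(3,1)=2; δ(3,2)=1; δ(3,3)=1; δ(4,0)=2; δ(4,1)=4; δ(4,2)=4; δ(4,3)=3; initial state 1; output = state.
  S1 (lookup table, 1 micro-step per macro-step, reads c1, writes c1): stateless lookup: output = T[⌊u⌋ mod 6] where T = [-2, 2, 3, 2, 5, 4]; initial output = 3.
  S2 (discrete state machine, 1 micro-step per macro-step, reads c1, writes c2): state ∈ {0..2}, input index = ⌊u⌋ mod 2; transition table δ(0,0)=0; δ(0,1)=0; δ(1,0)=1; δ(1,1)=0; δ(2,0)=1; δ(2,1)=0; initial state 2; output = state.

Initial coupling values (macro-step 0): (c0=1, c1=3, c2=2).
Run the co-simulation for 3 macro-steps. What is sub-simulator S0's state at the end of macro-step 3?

macro 1: S0 reads c1=3 → after 2×micro: 2; S1 reads c1=3 → after 1×micro: 2; S2 reads c1=2 → after 1×micro: 1 ⇒ (c0=2, c1=2, c2=1)
macro 2: S0 reads c1=2 → after 2×micro: 2; S1 reads c1=2 → after 1×micro: 3; S2 reads c1=3 → after 1×micro: 0 ⇒ (c0=2, c1=3, c2=0)
macro 3: S0 reads c1=3 → after 2×micro: 2; S1 reads c1=3 → after 1×micro: 2; S2 reads c1=2 → after 1×micro: 0 ⇒ (c0=2, c1=2, c2=0)

S0 state at macro-step 3 = 2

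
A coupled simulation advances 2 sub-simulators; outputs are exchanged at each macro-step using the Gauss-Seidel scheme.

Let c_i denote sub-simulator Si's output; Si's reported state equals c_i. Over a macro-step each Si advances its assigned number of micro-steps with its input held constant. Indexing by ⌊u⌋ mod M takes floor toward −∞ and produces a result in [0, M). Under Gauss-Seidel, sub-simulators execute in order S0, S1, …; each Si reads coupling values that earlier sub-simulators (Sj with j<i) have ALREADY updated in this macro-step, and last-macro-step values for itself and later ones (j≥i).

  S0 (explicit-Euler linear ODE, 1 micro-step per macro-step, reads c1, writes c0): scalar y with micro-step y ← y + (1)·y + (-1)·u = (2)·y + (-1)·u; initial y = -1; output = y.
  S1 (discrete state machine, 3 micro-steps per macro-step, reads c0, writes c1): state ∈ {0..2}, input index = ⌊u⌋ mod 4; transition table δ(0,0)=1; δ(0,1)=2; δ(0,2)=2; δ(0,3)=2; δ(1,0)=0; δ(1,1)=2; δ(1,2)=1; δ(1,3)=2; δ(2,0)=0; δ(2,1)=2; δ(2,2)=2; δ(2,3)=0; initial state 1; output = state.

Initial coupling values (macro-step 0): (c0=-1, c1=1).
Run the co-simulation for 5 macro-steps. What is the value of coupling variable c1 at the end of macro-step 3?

c1 at macro-step 3 = 1

macro 1: S0 reads c1=1 → after 1×micro: -3; S1 reads c0=-3 → after 3×micro: 2 ⇒ (c0=-3, c1=2)
macro 2: S0 reads c1=2 → after 1×micro: -8; S1 reads c0=-8 → after 3×micro: 0 ⇒ (c0=-8, c1=0)
macro 3: S0 reads c1=0 → after 1×micro: -16; S1 reads c0=-16 → after 3×micro: 1 ⇒ (c0=-16, c1=1)
macro 4: S0 reads c1=1 → after 1×micro: -33; S1 reads c0=-33 → after 3×micro: 2 ⇒ (c0=-33, c1=2)
macro 5: S0 reads c1=2 → after 1×micro: -68; S1 reads c0=-68 → after 3×micro: 0 ⇒ (c0=-68, c1=0)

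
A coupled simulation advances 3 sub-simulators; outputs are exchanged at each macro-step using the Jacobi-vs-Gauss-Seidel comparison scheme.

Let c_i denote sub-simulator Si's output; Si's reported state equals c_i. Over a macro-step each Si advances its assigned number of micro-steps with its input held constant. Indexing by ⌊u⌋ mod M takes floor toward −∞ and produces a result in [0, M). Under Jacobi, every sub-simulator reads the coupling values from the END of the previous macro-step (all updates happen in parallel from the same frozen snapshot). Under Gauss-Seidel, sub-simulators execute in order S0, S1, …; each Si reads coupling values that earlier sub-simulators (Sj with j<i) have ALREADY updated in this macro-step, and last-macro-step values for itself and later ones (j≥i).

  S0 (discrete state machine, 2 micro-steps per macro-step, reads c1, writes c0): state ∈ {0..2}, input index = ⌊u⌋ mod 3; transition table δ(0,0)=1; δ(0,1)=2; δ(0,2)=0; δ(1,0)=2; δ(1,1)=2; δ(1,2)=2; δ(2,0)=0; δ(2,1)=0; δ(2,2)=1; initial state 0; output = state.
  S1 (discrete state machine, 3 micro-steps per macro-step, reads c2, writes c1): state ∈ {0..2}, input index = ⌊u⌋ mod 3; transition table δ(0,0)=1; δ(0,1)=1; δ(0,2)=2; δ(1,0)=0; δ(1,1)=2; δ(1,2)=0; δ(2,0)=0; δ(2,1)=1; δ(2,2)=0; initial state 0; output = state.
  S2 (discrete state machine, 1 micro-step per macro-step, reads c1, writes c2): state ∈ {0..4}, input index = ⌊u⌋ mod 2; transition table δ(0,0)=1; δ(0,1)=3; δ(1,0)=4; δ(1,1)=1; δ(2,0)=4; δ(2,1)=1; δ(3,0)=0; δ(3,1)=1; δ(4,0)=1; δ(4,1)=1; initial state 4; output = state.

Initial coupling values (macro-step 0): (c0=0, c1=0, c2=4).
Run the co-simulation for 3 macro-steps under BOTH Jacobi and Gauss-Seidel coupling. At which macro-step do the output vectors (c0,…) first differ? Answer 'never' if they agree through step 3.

first divergence at macro-step: 2

[Jacobi] macro 1: S0 reads c1=0 → after 2×micro: 2; S1 reads c2=4 → after 3×micro: 1; S2 reads c1=0 → after 1×micro: 1 ⇒ (c0=2, c1=1, c2=1)
[Jacobi] macro 2: S0 reads c1=1 → after 2×micro: 2; S1 reads c2=1 → after 3×micro: 2; S2 reads c1=1 → after 1×micro: 1 ⇒ (c0=2, c1=2, c2=1)
[Jacobi] macro 3: S0 reads c1=2 → after 2×micro: 2; S1 reads c2=1 → after 3×micro: 1; S2 reads c1=2 → after 1×micro: 4 ⇒ (c0=2, c1=1, c2=4)
[Gauss-Seidel] macro 1: S0 reads c1=0 → after 2×micro: 2; S1 reads c2=4 → after 3×micro: 1; S2 reads c1=1 → after 1×micro: 1 ⇒ (c0=2, c1=1, c2=1)
[Gauss-Seidel] macro 2: S0 reads c1=1 → after 2×micro: 2; S1 reads c2=1 → after 3×micro: 2; S2 reads c1=2 → after 1×micro: 4 ⇒ (c0=2, c1=2, c2=4)
[Gauss-Seidel] macro 3: S0 reads c1=2 → after 2×micro: 2; S1 reads c2=4 → after 3×micro: 1; S2 reads c1=1 → after 1×micro: 1 ⇒ (c0=2, c1=1, c2=1)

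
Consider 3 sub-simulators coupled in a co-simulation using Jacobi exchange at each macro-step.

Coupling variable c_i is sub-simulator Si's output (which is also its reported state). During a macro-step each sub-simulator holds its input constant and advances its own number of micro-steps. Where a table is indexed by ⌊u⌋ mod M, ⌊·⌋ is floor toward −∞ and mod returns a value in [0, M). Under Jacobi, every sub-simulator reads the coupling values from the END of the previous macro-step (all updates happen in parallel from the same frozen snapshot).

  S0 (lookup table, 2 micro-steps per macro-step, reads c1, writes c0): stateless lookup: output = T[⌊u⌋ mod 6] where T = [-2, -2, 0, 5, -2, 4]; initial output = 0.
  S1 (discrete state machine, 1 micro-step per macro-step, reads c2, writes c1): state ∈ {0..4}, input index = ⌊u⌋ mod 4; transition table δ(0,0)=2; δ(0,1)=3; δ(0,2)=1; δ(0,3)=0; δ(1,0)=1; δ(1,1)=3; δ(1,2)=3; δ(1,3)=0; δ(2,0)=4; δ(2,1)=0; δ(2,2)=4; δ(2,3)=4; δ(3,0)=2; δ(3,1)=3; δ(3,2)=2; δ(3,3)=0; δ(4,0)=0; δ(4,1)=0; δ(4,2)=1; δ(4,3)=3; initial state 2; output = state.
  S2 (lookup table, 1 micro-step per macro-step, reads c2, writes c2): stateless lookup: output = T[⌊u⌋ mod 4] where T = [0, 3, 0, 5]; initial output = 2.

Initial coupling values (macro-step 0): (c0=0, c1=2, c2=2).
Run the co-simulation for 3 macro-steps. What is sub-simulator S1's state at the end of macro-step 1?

S1 state at macro-step 1 = 4

macro 1: S0 reads c1=2 → after 2×micro: 0; S1 reads c2=2 → after 1×micro: 4; S2 reads c2=2 → after 1×micro: 0 ⇒ (c0=0, c1=4, c2=0)
macro 2: S0 reads c1=4 → after 2×micro: -2; S1 reads c2=0 → after 1×micro: 0; S2 reads c2=0 → after 1×micro: 0 ⇒ (c0=-2, c1=0, c2=0)
macro 3: S0 reads c1=0 → after 2×micro: -2; S1 reads c2=0 → after 1×micro: 2; S2 reads c2=0 → after 1×micro: 0 ⇒ (c0=-2, c1=2, c2=0)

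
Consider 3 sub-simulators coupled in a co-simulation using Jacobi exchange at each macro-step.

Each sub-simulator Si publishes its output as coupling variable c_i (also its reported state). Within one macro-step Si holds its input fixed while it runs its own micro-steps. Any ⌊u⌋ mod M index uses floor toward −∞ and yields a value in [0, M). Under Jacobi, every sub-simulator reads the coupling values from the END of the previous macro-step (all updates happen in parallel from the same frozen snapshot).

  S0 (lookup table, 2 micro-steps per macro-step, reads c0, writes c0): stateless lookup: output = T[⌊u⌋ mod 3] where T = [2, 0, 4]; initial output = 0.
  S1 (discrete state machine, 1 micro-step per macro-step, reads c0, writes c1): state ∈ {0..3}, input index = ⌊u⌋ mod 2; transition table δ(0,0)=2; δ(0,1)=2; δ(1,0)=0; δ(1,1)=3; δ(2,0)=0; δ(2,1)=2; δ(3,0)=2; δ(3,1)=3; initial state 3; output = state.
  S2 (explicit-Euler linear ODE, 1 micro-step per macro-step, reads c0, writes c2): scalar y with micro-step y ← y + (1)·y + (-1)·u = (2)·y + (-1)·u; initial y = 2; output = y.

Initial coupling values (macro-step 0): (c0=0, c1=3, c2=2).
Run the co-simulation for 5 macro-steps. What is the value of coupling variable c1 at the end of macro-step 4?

c1 at macro-step 4 = 0

macro 1: S0 reads c0=0 → after 2×micro: 2; S1 reads c0=0 → after 1×micro: 2; S2 reads c0=0 → after 1×micro: 4 ⇒ (c0=2, c1=2, c2=4)
macro 2: S0 reads c0=2 → after 2×micro: 4; S1 reads c0=2 → after 1×micro: 0; S2 reads c0=2 → after 1×micro: 6 ⇒ (c0=4, c1=0, c2=6)
macro 3: S0 reads c0=4 → after 2×micro: 0; S1 reads c0=4 → after 1×micro: 2; S2 reads c0=4 → after 1×micro: 8 ⇒ (c0=0, c1=2, c2=8)
macro 4: S0 reads c0=0 → after 2×micro: 2; S1 reads c0=0 → after 1×micro: 0; S2 reads c0=0 → after 1×micro: 16 ⇒ (c0=2, c1=0, c2=16)
macro 5: S0 reads c0=2 → after 2×micro: 4; S1 reads c0=2 → after 1×micro: 2; S2 reads c0=2 → after 1×micro: 30 ⇒ (c0=4, c1=2, c2=30)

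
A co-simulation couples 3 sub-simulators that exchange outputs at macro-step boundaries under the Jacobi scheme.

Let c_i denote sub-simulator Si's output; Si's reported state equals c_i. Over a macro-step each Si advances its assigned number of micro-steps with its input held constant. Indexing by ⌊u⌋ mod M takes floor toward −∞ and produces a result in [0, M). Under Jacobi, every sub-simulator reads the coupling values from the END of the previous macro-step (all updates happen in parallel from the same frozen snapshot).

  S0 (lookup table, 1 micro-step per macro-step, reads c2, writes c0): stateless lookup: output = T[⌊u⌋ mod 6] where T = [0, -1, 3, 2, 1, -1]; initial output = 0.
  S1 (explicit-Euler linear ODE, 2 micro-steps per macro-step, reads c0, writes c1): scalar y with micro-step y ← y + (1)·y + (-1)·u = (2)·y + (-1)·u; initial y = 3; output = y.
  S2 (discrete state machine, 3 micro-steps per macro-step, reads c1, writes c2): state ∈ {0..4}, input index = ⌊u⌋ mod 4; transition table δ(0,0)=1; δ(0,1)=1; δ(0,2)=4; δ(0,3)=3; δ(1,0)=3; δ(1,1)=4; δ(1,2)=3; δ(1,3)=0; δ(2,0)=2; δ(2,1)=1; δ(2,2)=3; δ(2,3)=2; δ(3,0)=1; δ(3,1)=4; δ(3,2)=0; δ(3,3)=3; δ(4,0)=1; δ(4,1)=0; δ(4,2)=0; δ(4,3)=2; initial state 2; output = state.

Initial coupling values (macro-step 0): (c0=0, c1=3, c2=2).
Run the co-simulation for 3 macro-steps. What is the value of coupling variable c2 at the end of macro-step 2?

c2 at macro-step 2 = 2

macro 1: S0 reads c2=2 → after 1×micro: 3; S1 reads c0=0 → after 2×micro: 12; S2 reads c1=3 → after 3×micro: 2 ⇒ (c0=3, c1=12, c2=2)
macro 2: S0 reads c2=2 → after 1×micro: 3; S1 reads c0=3 → after 2×micro: 39; S2 reads c1=12 → after 3×micro: 2 ⇒ (c0=3, c1=39, c2=2)
macro 3: S0 reads c2=2 → after 1×micro: 3; S1 reads c0=3 → after 2×micro: 147; S2 reads c1=39 → after 3×micro: 2 ⇒ (c0=3, c1=147, c2=2)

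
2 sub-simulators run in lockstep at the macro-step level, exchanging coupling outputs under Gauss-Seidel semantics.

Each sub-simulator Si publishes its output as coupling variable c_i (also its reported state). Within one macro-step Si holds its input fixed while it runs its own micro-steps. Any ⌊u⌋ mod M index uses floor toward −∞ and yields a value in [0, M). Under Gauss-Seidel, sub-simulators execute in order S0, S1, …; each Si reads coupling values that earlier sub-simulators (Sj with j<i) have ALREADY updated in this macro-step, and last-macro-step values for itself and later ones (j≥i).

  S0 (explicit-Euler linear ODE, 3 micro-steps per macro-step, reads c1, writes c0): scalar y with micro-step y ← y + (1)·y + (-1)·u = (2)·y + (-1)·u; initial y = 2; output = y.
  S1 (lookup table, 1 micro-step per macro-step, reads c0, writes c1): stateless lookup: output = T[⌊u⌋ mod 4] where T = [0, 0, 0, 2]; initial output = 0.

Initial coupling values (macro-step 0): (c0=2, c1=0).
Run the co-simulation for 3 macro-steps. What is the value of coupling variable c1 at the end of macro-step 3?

macro 1: S0 reads c1=0 → after 3×micro: 16; S1 reads c0=16 → after 1×micro: 0 ⇒ (c0=16, c1=0)
macro 2: S0 reads c1=0 → after 3×micro: 128; S1 reads c0=128 → after 1×micro: 0 ⇒ (c0=128, c1=0)
macro 3: S0 reads c1=0 → after 3×micro: 1024; S1 reads c0=1024 → after 1×micro: 0 ⇒ (c0=1024, c1=0)

c1 at macro-step 3 = 0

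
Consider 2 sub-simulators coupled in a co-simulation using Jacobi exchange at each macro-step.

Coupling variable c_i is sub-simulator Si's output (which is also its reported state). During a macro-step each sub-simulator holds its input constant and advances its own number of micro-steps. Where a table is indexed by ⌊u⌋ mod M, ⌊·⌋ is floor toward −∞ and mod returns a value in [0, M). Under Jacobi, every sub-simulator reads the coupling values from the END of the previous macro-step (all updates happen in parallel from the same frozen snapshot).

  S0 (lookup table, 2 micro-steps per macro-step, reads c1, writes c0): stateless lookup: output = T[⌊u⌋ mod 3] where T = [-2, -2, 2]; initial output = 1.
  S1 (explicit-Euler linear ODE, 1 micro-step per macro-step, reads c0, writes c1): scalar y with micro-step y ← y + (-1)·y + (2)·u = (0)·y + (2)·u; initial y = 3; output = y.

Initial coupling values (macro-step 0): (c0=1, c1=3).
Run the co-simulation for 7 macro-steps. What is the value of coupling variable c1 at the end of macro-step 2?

macro 1: S0 reads c1=3 → after 2×micro: -2; S1 reads c0=1 → after 1×micro: 2 ⇒ (c0=-2, c1=2)
macro 2: S0 reads c1=2 → after 2×micro: 2; S1 reads c0=-2 → after 1×micro: -4 ⇒ (c0=2, c1=-4)
macro 3: S0 reads c1=-4 → after 2×micro: 2; S1 reads c0=2 → after 1×micro: 4 ⇒ (c0=2, c1=4)
macro 4: S0 reads c1=4 → after 2×micro: -2; S1 reads c0=2 → after 1×micro: 4 ⇒ (c0=-2, c1=4)
macro 5: S0 reads c1=4 → after 2×micro: -2; S1 reads c0=-2 → after 1×micro: -4 ⇒ (c0=-2, c1=-4)
macro 6: S0 reads c1=-4 → after 2×micro: 2; S1 reads c0=-2 → after 1×micro: -4 ⇒ (c0=2, c1=-4)
macro 7: S0 reads c1=-4 → after 2×micro: 2; S1 reads c0=2 → after 1×micro: 4 ⇒ (c0=2, c1=4)

c1 at macro-step 2 = -4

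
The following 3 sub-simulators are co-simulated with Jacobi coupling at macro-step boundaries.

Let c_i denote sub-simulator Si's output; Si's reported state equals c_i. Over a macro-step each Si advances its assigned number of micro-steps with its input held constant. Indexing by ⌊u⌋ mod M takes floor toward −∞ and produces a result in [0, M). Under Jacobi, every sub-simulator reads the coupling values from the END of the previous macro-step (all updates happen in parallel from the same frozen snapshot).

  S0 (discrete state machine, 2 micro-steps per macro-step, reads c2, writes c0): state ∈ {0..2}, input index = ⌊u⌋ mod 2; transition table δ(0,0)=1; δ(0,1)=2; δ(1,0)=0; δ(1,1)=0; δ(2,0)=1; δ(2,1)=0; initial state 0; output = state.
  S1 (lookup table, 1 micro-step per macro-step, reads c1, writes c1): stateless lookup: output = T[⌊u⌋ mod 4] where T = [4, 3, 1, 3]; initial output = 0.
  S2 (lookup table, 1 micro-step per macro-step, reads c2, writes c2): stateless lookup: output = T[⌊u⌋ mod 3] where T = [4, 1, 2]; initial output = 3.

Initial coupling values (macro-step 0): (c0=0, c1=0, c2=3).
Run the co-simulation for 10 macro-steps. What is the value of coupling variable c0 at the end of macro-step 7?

macro 1: S0 reads c2=3 → after 2×micro: 0; S1 reads c1=0 → after 1×micro: 4; S2 reads c2=3 → after 1×micro: 4 ⇒ (c0=0, c1=4, c2=4)
macro 2: S0 reads c2=4 → after 2×micro: 0; S1 reads c1=4 → after 1×micro: 4; S2 reads c2=4 → after 1×micro: 1 ⇒ (c0=0, c1=4, c2=1)
macro 3: S0 reads c2=1 → after 2×micro: 0; S1 reads c1=4 → after 1×micro: 4; S2 reads c2=1 → after 1×micro: 1 ⇒ (c0=0, c1=4, c2=1)
macro 4: S0 reads c2=1 → after 2×micro: 0; S1 reads c1=4 → after 1×micro: 4; S2 reads c2=1 → after 1×micro: 1 ⇒ (c0=0, c1=4, c2=1)
macro 5: S0 reads c2=1 → after 2×micro: 0; S1 reads c1=4 → after 1×micro: 4; S2 reads c2=1 → after 1×micro: 1 ⇒ (c0=0, c1=4, c2=1)
macro 6: S0 reads c2=1 → after 2×micro: 0; S1 reads c1=4 → after 1×micro: 4; S2 reads c2=1 → after 1×micro: 1 ⇒ (c0=0, c1=4, c2=1)
macro 7: S0 reads c2=1 → after 2×micro: 0; S1 reads c1=4 → after 1×micro: 4; S2 reads c2=1 → after 1×micro: 1 ⇒ (c0=0, c1=4, c2=1)
macro 8: S0 reads c2=1 → after 2×micro: 0; S1 reads c1=4 → after 1×micro: 4; S2 reads c2=1 → after 1×micro: 1 ⇒ (c0=0, c1=4, c2=1)
macro 9: S0 reads c2=1 → after 2×micro: 0; S1 reads c1=4 → after 1×micro: 4; S2 reads c2=1 → after 1×micro: 1 ⇒ (c0=0, c1=4, c2=1)
macro 10: S0 reads c2=1 → after 2×micro: 0; S1 reads c1=4 → after 1×micro: 4; S2 reads c2=1 → after 1×micro: 1 ⇒ (c0=0, c1=4, c2=1)

c0 at macro-step 7 = 0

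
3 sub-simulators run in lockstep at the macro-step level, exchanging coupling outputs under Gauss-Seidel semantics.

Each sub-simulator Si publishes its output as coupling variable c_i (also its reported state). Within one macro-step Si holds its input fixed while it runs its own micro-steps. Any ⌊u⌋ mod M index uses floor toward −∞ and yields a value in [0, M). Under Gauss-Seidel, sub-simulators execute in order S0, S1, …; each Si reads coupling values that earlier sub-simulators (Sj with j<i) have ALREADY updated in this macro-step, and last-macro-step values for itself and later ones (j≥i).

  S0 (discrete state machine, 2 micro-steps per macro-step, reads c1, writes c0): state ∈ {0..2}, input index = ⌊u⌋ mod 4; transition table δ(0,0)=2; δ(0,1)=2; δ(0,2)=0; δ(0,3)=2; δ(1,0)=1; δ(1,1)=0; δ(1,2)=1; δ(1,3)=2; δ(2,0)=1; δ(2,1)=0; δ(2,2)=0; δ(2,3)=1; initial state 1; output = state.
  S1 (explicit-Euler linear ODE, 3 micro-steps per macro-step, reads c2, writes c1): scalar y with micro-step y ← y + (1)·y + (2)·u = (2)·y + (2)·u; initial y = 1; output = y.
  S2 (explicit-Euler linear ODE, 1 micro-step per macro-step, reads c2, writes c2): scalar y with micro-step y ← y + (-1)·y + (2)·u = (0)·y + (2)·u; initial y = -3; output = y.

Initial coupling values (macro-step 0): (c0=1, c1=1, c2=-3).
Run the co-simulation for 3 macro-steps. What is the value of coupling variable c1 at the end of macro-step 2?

macro 1: S0 reads c1=1 → after 2×micro: 2; S1 reads c2=-3 → after 3×micro: -34; S2 reads c2=-3 → after 1×micro: -6 ⇒ (c0=2, c1=-34, c2=-6)
macro 2: S0 reads c1=-34 → after 2×micro: 0; S1 reads c2=-6 → after 3×micro: -356; S2 reads c2=-6 → after 1×micro: -12 ⇒ (c0=0, c1=-356, c2=-12)
macro 3: S0 reads c1=-356 → after 2×micro: 1; S1 reads c2=-12 → after 3×micro: -3016; S2 reads c2=-12 → after 1×micro: -24 ⇒ (c0=1, c1=-3016, c2=-24)

c1 at macro-step 2 = -356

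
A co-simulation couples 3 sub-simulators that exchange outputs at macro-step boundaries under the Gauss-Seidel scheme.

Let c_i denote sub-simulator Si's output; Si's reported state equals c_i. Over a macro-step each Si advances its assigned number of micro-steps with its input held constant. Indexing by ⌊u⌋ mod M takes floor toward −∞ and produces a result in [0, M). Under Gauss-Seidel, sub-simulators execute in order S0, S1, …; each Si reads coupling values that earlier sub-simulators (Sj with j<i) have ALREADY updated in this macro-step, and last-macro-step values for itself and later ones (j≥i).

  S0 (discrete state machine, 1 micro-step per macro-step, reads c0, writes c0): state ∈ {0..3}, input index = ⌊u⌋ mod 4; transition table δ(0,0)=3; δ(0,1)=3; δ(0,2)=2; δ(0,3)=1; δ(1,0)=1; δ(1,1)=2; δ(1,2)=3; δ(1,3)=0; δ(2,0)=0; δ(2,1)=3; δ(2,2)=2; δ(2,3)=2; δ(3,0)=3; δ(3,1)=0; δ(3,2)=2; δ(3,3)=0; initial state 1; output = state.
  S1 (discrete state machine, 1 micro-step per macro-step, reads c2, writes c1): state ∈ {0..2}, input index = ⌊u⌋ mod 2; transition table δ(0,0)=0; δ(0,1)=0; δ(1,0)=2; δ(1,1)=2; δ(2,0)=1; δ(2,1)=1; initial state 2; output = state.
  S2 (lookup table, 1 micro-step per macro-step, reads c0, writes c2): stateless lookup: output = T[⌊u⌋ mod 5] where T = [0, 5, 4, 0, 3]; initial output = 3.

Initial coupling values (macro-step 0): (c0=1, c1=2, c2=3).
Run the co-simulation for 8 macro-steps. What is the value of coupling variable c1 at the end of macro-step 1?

c1 at macro-step 1 = 1

macro 1: S0 reads c0=1 → after 1×micro: 2; S1 reads c2=3 → after 1×micro: 1; S2 reads c0=2 → after 1×micro: 4 ⇒ (c0=2, c1=1, c2=4)
macro 2: S0 reads c0=2 → after 1×micro: 2; S1 reads c2=4 → after 1×micro: 2; S2 reads c0=2 → after 1×micro: 4 ⇒ (c0=2, c1=2, c2=4)
macro 3: S0 reads c0=2 → after 1×micro: 2; S1 reads c2=4 → after 1×micro: 1; S2 reads c0=2 → after 1×micro: 4 ⇒ (c0=2, c1=1, c2=4)
macro 4: S0 reads c0=2 → after 1×micro: 2; S1 reads c2=4 → after 1×micro: 2; S2 reads c0=2 → after 1×micro: 4 ⇒ (c0=2, c1=2, c2=4)
macro 5: S0 reads c0=2 → after 1×micro: 2; S1 reads c2=4 → after 1×micro: 1; S2 reads c0=2 → after 1×micro: 4 ⇒ (c0=2, c1=1, c2=4)
macro 6: S0 reads c0=2 → after 1×micro: 2; S1 reads c2=4 → after 1×micro: 2; S2 reads c0=2 → after 1×micro: 4 ⇒ (c0=2, c1=2, c2=4)
macro 7: S0 reads c0=2 → after 1×micro: 2; S1 reads c2=4 → after 1×micro: 1; S2 reads c0=2 → after 1×micro: 4 ⇒ (c0=2, c1=1, c2=4)
macro 8: S0 reads c0=2 → after 1×micro: 2; S1 reads c2=4 → after 1×micro: 2; S2 reads c0=2 → after 1×micro: 4 ⇒ (c0=2, c1=2, c2=4)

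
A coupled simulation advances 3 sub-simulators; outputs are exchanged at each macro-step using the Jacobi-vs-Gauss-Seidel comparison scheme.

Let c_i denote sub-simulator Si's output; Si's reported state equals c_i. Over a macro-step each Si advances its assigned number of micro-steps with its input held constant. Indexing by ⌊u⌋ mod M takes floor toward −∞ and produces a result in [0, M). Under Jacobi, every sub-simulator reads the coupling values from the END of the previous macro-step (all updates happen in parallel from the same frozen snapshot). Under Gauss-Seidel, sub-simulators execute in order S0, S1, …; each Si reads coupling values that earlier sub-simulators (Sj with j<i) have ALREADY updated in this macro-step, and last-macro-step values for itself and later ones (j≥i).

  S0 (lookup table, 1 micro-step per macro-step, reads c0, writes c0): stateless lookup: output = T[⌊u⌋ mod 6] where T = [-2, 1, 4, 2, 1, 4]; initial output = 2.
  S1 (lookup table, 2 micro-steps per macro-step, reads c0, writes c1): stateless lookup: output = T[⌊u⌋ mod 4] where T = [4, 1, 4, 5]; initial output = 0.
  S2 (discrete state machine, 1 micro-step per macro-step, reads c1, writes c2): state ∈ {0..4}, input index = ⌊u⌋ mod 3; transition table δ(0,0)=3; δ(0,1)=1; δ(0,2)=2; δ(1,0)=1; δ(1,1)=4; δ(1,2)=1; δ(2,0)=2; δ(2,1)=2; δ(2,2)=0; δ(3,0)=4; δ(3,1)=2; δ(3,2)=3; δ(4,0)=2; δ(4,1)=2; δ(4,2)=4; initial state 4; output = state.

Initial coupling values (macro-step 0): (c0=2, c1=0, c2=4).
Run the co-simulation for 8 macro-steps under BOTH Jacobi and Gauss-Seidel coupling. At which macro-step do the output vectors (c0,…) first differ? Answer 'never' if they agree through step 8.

[Jacobi] macro 1: S0 reads c0=2 → after 1×micro: 4; S1 reads c0=2 → after 2×micro: 4; S2 reads c1=0 → after 1×micro: 2 ⇒ (c0=4, c1=4, c2=2)
[Jacobi] macro 2: S0 reads c0=4 → after 1×micro: 1; S1 reads c0=4 → after 2×micro: 4; S2 reads c1=4 → after 1×micro: 2 ⇒ (c0=1, c1=4, c2=2)
[Jacobi] macro 3: S0 reads c0=1 → after 1×micro: 1; S1 reads c0=1 → after 2×micro: 1; S2 reads c1=4 → after 1×micro: 2 ⇒ (c0=1, c1=1, c2=2)
[Jacobi] macro 4: S0 reads c0=1 → after 1×micro: 1; S1 reads c0=1 → after 2×micro: 1; S2 reads c1=1 → after 1×micro: 2 ⇒ (c0=1, c1=1, c2=2)
[Jacobi] macro 5: S0 reads c0=1 → after 1×micro: 1; S1 reads c0=1 → after 2×micro: 1; S2 reads c1=1 → after 1×micro: 2 ⇒ (c0=1, c1=1, c2=2)
[Jacobi] macro 6: S0 reads c0=1 → after 1×micro: 1; S1 reads c0=1 → after 2×micro: 1; S2 reads c1=1 → after 1×micro: 2 ⇒ (c0=1, c1=1, c2=2)
[Jacobi] macro 7: S0 reads c0=1 → after 1×micro: 1; S1 reads c0=1 → after 2×micro: 1; S2 reads c1=1 → after 1×micro: 2 ⇒ (c0=1, c1=1, c2=2)
[Jacobi] macro 8: S0 reads c0=1 → after 1×micro: 1; S1 reads c0=1 → after 2×micro: 1; S2 reads c1=1 → after 1×micro: 2 ⇒ (c0=1, c1=1, c2=2)
[Gauss-Seidel] macro 1: S0 reads c0=2 → after 1×micro: 4; S1 reads c0=4 → after 2×micro: 4; S2 reads c1=4 → after 1×micro: 2 ⇒ (c0=4, c1=4, c2=2)
[Gauss-Seidel] macro 2: S0 reads c0=4 → after 1×micro: 1; S1 reads c0=1 → after 2×micro: 1; S2 reads c1=1 → after 1×micro: 2 ⇒ (c0=1, c1=1, c2=2)
[Gauss-Seidel] macro 3: S0 reads c0=1 → after 1×micro: 1; S1 reads c0=1 → after 2×micro: 1; S2 reads c1=1 → after 1×micro: 2 ⇒ (c0=1, c1=1, c2=2)
[Gauss-Seidel] macro 4: S0 reads c0=1 → after 1×micro: 1; S1 reads c0=1 → after 2×micro: 1; S2 reads c1=1 → after 1×micro: 2 ⇒ (c0=1, c1=1, c2=2)
[Gauss-Seidel] macro 5: S0 reads c0=1 → after 1×micro: 1; S1 reads c0=1 → after 2×micro: 1; S2 reads c1=1 → after 1×micro: 2 ⇒ (c0=1, c1=1, c2=2)
[Gauss-Seidel] macro 6: S0 reads c0=1 → after 1×micro: 1; S1 reads c0=1 → after 2×micro: 1; S2 reads c1=1 → after 1×micro: 2 ⇒ (c0=1, c1=1, c2=2)
[Gauss-Seidel] macro 7: S0 reads c0=1 → after 1×micro: 1; S1 reads c0=1 → after 2×micro: 1; S2 reads c1=1 → after 1×micro: 2 ⇒ (c0=1, c1=1, c2=2)
[Gauss-Seidel] macro 8: S0 reads c0=1 → after 1×micro: 1; S1 reads c0=1 → after 2×micro: 1; S2 reads c1=1 → after 1×micro: 2 ⇒ (c0=1, c1=1, c2=2)

first divergence at macro-step: 2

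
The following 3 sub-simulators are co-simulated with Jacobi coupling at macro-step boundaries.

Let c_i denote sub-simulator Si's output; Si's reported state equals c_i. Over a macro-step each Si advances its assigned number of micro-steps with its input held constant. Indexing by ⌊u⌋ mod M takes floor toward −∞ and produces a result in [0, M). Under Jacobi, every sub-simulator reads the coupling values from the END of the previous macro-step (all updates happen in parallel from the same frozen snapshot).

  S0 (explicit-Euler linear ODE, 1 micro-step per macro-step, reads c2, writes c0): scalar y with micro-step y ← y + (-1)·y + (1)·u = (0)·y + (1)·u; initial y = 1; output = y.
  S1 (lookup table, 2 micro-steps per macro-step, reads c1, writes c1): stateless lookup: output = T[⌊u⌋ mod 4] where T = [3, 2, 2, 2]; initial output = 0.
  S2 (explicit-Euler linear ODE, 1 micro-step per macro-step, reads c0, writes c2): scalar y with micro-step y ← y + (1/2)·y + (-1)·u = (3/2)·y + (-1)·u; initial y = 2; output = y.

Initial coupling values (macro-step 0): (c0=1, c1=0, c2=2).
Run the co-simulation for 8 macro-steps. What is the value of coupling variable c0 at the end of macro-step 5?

macro 1: S0 reads c2=2 → after 1×micro: 2; S1 reads c1=0 → after 2×micro: 3; S2 reads c0=1 → after 1×micro: 2 ⇒ (c0=2, c1=3, c2=2)
macro 2: S0 reads c2=2 → after 1×micro: 2; S1 reads c1=3 → after 2×micro: 2; S2 reads c0=2 → after 1×micro: 1 ⇒ (c0=2, c1=2, c2=1)
macro 3: S0 reads c2=1 → after 1×micro: 1; S1 reads c1=2 → after 2×micro: 2; S2 reads c0=2 → after 1×micro: -1/2 ⇒ (c0=1, c1=2, c2=-1/2)
macro 4: S0 reads c2=-1/2 → after 1×micro: -1/2; S1 reads c1=2 → after 2×micro: 2; S2 reads c0=1 → after 1×micro: -7/4 ⇒ (c0=-1/2, c1=2, c2=-7/4)
macro 5: S0 reads c2=-7/4 → after 1×micro: -7/4; S1 reads c1=2 → after 2×micro: 2; S2 reads c0=-1/2 → after 1×micro: -17/8 ⇒ (c0=-7/4, c1=2, c2=-17/8)
macro 6: S0 reads c2=-17/8 → after 1×micro: -17/8; S1 reads c1=2 → after 2×micro: 2; S2 reads c0=-7/4 → after 1×micro: -23/16 ⇒ (c0=-17/8, c1=2, c2=-23/16)
macro 7: S0 reads c2=-23/16 → after 1×micro: -23/16; S1 reads c1=2 → after 2×micro: 2; S2 reads c0=-17/8 → after 1×micro: -1/32 ⇒ (c0=-23/16, c1=2, c2=-1/32)
macro 8: S0 reads c2=-1/32 → after 1×micro: -1/32; S1 reads c1=2 → after 2×micro: 2; S2 reads c0=-23/16 → after 1×micro: 89/64 ⇒ (c0=-1/32, c1=2, c2=89/64)

c0 at macro-step 5 = -7/4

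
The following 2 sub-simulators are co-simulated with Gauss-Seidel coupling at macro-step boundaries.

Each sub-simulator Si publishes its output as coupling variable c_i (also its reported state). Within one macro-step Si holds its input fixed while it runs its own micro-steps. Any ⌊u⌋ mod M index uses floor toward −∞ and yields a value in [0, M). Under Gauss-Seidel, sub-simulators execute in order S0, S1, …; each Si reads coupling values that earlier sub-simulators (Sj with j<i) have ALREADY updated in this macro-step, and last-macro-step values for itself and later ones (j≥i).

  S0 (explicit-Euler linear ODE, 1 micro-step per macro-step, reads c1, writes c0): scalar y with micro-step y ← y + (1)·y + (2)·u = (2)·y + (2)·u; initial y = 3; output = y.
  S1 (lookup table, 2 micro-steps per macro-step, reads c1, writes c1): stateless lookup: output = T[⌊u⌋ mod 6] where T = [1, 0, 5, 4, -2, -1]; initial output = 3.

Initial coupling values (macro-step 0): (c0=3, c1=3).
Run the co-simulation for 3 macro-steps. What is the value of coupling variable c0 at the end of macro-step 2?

macro 1: S0 reads c1=3 → after 1×micro: 12; S1 reads c1=3 → after 2×micro: 4 ⇒ (c0=12, c1=4)
macro 2: S0 reads c1=4 → after 1×micro: 32; S1 reads c1=4 → after 2×micro: -2 ⇒ (c0=32, c1=-2)
macro 3: S0 reads c1=-2 → after 1×micro: 60; S1 reads c1=-2 → after 2×micro: -2 ⇒ (c0=60, c1=-2)

c0 at macro-step 2 = 32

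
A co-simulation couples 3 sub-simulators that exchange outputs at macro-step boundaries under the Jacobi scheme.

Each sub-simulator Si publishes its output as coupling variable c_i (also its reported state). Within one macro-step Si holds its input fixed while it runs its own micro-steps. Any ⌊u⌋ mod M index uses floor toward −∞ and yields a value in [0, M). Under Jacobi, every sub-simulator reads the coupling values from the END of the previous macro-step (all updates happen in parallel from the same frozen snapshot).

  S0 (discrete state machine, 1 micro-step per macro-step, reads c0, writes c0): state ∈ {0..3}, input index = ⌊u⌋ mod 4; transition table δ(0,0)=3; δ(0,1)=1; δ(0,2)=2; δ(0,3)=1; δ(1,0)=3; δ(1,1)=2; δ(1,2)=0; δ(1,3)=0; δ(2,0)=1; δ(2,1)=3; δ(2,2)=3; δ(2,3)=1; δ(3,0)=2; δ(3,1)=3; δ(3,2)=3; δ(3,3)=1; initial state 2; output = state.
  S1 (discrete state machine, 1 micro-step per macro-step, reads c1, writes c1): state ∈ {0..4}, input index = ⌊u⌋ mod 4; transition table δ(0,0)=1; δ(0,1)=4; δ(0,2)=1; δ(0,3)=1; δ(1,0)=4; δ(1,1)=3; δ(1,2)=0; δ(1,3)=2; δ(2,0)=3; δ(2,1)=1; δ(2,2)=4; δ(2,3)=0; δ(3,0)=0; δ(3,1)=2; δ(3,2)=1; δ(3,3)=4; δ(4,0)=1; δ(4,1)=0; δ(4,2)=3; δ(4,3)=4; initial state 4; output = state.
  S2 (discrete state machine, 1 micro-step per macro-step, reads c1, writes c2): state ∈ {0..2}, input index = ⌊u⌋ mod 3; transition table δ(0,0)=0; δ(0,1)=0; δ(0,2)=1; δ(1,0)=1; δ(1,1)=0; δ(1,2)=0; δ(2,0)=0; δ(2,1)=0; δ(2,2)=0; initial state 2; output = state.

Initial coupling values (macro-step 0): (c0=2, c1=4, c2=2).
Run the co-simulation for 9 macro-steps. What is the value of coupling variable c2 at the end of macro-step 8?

macro 1: S0 reads c0=2 → after 1×micro: 3; S1 reads c1=4 → after 1×micro: 1; S2 reads c1=4 → after 1×micro: 0 ⇒ (c0=3, c1=1, c2=0)
macro 2: S0 reads c0=3 → after 1×micro: 1; S1 reads c1=1 → after 1×micro: 3; S2 reads c1=1 → after 1×micro: 0 ⇒ (c0=1, c1=3, c2=0)
macro 3: S0 reads c0=1 → after 1×micro: 2; S1 reads c1=3 → after 1×micro: 4; S2 reads c1=3 → after 1×micro: 0 ⇒ (c0=2, c1=4, c2=0)
macro 4: S0 reads c0=2 → after 1×micro: 3; S1 reads c1=4 → after 1×micro: 1; S2 reads c1=4 → after 1×micro: 0 ⇒ (c0=3, c1=1, c2=0)
macro 5: S0 reads c0=3 → after 1×micro: 1; S1 reads c1=1 → after 1×micro: 3; S2 reads c1=1 → after 1×micro: 0 ⇒ (c0=1, c1=3, c2=0)
macro 6: S0 reads c0=1 → after 1×micro: 2; S1 reads c1=3 → after 1×micro: 4; S2 reads c1=3 → after 1×micro: 0 ⇒ (c0=2, c1=4, c2=0)
macro 7: S0 reads c0=2 → after 1×micro: 3; S1 reads c1=4 → after 1×micro: 1; S2 reads c1=4 → after 1×micro: 0 ⇒ (c0=3, c1=1, c2=0)
macro 8: S0 reads c0=3 → after 1×micro: 1; S1 reads c1=1 → after 1×micro: 3; S2 reads c1=1 → after 1×micro: 0 ⇒ (c0=1, c1=3, c2=0)
macro 9: S0 reads c0=1 → after 1×micro: 2; S1 reads c1=3 → after 1×micro: 4; S2 reads c1=3 → after 1×micro: 0 ⇒ (c0=2, c1=4, c2=0)

c2 at macro-step 8 = 0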